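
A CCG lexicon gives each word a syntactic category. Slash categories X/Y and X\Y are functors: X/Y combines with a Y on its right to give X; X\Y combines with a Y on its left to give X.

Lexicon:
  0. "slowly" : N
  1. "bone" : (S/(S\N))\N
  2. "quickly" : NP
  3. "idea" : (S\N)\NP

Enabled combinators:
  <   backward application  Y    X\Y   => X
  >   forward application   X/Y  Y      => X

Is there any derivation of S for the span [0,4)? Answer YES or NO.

[0,4] S   >
  [0,2] S/(S\N)   <
    [0,1] "slowly" : N
    [1,2] "bone" : (S/(S\N))\N
  [2,4] S\N   <
    [2,3] "quickly" : NP
    [3,4] "idea" : (S\N)\NP

YES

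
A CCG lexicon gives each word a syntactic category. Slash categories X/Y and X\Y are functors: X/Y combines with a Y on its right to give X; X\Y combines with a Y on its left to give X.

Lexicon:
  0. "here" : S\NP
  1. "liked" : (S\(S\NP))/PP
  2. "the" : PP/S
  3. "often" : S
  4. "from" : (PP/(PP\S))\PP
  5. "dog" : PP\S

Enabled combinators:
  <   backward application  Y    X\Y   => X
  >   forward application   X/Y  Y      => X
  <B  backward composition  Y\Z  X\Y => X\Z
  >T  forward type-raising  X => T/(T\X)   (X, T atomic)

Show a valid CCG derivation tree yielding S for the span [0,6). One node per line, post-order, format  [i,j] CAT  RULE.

[0,6] S   <
  [0,1] "here" : S\NP
  [1,6] S\(S\NP)   >
    [1,2] "liked" : (S\(S\NP))/PP
    [2,6] PP   >
      [2,5] PP/(PP\S)   <
        [2,4] PP   >
          [2,3] "the" : PP/S
          [3,4] "often" : S
        [4,5] "from" : (PP/(PP\S))\PP
      [5,6] "dog" : PP\S

[0,1] S\NP  lex  "here"
[1,2] (S\(S\NP))/PP  lex  "liked"
[2,3] PP/S  lex  "the"
[3,4] S  lex  "often"
[2,4] PP  >  k=3
[4,5] (PP/(PP\S))\PP  lex  "from"
[2,5] PP/(PP\S)  <  k=4
[5,6] PP\S  lex  "dog"
[2,6] PP  >  k=5
[1,6] S\(S\NP)  >  k=2
[0,6] S  <  k=1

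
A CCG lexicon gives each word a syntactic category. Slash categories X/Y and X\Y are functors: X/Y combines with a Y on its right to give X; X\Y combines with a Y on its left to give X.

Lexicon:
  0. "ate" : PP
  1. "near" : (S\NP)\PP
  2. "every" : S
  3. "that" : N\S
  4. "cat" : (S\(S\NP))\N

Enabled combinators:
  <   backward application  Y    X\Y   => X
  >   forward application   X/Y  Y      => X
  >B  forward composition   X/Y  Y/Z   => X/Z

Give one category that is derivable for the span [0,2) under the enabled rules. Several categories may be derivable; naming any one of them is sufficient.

[0,5] S   <
  [0,2] S\NP   <
    [0,1] "ate" : PP
    [1,2] "near" : (S\NP)\PP
  [2,5] S\(S\NP)   <
    [2,4] N   <
      [2,3] "every" : S
      [3,4] "that" : N\S
    [4,5] "cat" : (S\(S\NP))\N

S\NP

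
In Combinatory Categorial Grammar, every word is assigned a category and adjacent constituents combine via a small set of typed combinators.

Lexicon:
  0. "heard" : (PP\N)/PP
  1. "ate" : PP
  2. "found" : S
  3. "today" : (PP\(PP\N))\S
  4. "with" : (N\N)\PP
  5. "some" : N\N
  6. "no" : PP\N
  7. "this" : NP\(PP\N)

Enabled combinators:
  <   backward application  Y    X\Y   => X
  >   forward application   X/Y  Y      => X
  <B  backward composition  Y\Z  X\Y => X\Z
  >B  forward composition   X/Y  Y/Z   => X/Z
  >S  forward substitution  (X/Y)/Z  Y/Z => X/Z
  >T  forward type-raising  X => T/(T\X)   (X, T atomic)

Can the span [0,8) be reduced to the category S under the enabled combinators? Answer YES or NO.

NO

(PP\N)/PP PP S (PP\(PP\N))\S (N\N)\PP N\N PP\N NP\(PP\N)
CKY chart[0,8] = {N/(N\NP), NP, NP/(NP\NP), PP/(PP\NP), S/(S\NP)}; S ∉ chart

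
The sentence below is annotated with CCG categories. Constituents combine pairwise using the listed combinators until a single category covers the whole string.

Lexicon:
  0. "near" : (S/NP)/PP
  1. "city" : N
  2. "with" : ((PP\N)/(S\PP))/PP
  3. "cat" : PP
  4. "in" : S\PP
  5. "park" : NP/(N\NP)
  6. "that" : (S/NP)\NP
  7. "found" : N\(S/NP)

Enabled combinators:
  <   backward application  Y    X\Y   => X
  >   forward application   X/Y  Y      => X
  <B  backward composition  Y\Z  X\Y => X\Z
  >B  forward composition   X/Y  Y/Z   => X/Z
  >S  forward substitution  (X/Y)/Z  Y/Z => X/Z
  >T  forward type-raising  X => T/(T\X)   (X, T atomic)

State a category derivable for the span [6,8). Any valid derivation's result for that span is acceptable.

N\NP

[0,8] S   >
  [0,5] S/NP   >
    [0,1] "near" : (S/NP)/PP
    [1,5] PP   >
      [1,2] PP/(PP\N)   >T
        [1,2] "city" : N
      [2,5] PP\N   >
        [2,4] (PP\N)/(S\PP)   >
          [2,3] "with" : ((PP\N)/(S\PP))/PP
          [3,4] "cat" : PP
        [4,5] "in" : S\PP
  [5,8] NP   >
    [5,6] "park" : NP/(N\NP)
    [6,8] N\NP   <B
      [6,7] "that" : (S/NP)\NP
      [7,8] "found" : N\(S/NP)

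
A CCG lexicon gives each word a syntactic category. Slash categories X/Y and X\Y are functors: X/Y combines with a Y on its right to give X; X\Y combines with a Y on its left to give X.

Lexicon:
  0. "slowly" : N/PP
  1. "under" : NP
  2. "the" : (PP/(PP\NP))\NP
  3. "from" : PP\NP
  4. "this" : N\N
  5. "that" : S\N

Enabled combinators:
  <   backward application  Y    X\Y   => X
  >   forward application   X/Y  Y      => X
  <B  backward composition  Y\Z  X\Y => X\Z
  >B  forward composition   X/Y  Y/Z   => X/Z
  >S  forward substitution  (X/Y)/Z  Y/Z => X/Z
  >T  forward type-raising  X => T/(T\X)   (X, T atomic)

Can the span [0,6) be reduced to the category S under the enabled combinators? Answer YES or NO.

YES

[0,6] S   <
  [0,4] N   >
    [0,1] "slowly" : N/PP
    [1,4] PP   >
      [1,3] PP/(PP\NP)   <
        [1,2] "under" : NP
        [2,3] "the" : (PP/(PP\NP))\NP
      [3,4] "from" : PP\NP
  [4,6] S\N   <B
    [4,5] "this" : N\N
    [5,6] "that" : S\N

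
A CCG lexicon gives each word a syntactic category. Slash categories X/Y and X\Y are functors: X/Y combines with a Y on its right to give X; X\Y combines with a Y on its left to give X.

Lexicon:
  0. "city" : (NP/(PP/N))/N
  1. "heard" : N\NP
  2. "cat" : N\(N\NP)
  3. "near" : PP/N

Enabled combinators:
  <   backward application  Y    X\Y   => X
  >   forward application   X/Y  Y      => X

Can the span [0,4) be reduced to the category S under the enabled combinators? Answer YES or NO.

NO

(NP/(PP/N))/N N\NP N\(N\NP) PP/N
CKY chart[0,4] = {NP}; S ∉ chart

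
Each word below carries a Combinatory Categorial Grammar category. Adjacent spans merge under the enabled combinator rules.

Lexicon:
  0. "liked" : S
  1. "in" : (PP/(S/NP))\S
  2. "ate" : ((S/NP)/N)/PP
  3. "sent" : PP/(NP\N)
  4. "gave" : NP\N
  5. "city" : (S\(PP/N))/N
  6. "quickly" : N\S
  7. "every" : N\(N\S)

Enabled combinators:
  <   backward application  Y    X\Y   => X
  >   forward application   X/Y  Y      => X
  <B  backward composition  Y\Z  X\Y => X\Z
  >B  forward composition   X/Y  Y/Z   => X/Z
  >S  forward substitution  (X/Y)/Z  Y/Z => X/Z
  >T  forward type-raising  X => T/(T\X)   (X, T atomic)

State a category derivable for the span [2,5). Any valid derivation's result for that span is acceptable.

(S/NP)/N

[0,8] S   <
  [0,5] PP/N   >B
    [0,2] PP/(S/NP)   <
      [0,1] "liked" : S
      [1,2] "in" : (PP/(S/NP))\S
    [2,5] (S/NP)/N   >
      [2,3] "ate" : ((S/NP)/N)/PP
      [3,5] PP   >
        [3,4] "sent" : PP/(NP\N)
        [4,5] "gave" : NP\N
  [5,8] S\(PP/N)   >
    [5,6] "city" : (S\(PP/N))/N
    [6,8] N   <
      [6,7] "quickly" : N\S
      [7,8] "every" : N\(N\S)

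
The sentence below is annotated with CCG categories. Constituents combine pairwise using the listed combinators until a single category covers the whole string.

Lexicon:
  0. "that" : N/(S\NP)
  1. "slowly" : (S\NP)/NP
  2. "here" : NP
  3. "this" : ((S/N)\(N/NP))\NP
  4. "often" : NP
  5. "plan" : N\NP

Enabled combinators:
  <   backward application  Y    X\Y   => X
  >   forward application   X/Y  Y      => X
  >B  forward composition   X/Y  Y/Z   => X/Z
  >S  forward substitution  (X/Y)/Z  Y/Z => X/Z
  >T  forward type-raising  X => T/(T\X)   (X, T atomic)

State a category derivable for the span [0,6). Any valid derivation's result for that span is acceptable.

[0,6] S   >
  [0,4] S/N   <
    [0,2] N/NP   >B
      [0,1] "that" : N/(S\NP)
      [1,2] "slowly" : (S\NP)/NP
    [2,4] (S/N)\(N/NP)   <
      [2,3] "here" : NP
      [3,4] "this" : ((S/N)\(N/NP))\NP
  [4,6] N   <
    [4,5] "often" : NP
    [5,6] "plan" : N\NP

S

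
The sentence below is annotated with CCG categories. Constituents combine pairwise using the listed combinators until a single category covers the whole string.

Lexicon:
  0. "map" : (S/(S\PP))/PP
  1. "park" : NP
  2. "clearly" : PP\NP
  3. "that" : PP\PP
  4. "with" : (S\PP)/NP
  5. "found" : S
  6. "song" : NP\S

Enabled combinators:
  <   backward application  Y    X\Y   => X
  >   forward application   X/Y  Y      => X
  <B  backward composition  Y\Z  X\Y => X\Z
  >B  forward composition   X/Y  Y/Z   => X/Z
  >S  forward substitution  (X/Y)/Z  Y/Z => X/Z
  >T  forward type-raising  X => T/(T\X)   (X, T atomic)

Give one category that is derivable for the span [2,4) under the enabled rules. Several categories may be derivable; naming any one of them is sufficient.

PP\NP

[0,7] S   >
  [0,4] S/(S\PP)   >
    [0,1] "map" : (S/(S\PP))/PP
    [1,4] PP   >
      [1,2] PP/(PP\NP)   >T
        [1,2] "park" : NP
      [2,4] PP\NP   <B
        [2,3] "clearly" : PP\NP
        [3,4] "that" : PP\PP
  [4,7] S\PP   >
    [4,5] "with" : (S\PP)/NP
    [5,7] NP   <
      [5,6] "found" : S
      [6,7] "song" : NP\S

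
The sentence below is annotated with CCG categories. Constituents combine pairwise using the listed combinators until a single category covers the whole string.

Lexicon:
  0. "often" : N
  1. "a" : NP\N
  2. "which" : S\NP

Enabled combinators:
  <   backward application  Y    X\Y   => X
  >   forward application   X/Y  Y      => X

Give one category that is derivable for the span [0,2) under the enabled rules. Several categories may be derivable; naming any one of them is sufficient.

NP

[0,3] S   <
  [0,2] NP   <
    [0,1] "often" : N
    [1,2] "a" : NP\N
  [2,3] "which" : S\NP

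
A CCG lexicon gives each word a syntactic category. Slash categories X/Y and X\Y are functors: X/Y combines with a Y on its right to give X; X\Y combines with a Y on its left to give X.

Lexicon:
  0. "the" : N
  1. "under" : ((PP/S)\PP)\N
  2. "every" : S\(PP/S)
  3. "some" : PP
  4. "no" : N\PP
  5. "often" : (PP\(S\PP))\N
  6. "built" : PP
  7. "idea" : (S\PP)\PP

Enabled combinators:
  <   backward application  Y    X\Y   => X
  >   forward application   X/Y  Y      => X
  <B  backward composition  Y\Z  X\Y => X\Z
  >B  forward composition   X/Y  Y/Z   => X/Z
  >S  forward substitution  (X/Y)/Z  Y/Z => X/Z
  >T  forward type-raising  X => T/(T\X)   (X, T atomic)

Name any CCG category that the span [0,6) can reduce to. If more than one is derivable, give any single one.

PP

[0,8] S   <
  [0,6] PP   <
    [0,3] S\PP   <B
      [0,2] (PP/S)\PP   <
        [0,1] "the" : N
        [1,2] "under" : ((PP/S)\PP)\N
      [2,3] "every" : S\(PP/S)
    [3,6] PP\(S\PP)   <
      [3,5] N   <
        [3,4] "some" : PP
        [4,5] "no" : N\PP
      [5,6] "often" : (PP\(S\PP))\N
  [6,8] S\PP   <
    [6,7] "built" : PP
    [7,8] "idea" : (S\PP)\PP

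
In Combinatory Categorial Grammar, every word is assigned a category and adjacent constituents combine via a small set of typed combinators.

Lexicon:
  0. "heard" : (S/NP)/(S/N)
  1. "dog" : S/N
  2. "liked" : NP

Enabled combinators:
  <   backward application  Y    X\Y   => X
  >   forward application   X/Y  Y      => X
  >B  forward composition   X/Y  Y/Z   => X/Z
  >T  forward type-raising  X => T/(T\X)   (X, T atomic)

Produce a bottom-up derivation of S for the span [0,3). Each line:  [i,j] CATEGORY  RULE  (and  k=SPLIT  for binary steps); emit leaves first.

[0,1] (S/NP)/(S/N)  lex  "heard"
[1,2] S/N  lex  "dog"
[0,2] S/NP  >  k=1
[2,3] NP  lex  "liked"
[0,3] S  >  k=2

[0,3] S   >
  [0,2] S/NP   >
    [0,1] "heard" : (S/NP)/(S/N)
    [1,2] "dog" : S/N
  [2,3] "liked" : NP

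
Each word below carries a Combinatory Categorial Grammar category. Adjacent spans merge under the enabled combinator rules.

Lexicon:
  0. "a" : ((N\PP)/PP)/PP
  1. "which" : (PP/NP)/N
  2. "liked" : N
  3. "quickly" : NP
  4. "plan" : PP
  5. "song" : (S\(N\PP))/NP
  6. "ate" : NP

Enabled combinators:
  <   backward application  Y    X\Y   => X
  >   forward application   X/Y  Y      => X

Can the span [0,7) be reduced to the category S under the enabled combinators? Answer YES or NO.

[0,7] S   <
  [0,5] N\PP   >
    [0,4] (N\PP)/PP   >
      [0,1] "a" : ((N\PP)/PP)/PP
      [1,4] PP   >
        [1,3] PP/NP   >
          [1,2] "which" : (PP/NP)/N
          [2,3] "liked" : N
        [3,4] "quickly" : NP
    [4,5] "plan" : PP
  [5,7] S\(N\PP)   >
    [5,6] "song" : (S\(N\PP))/NP
    [6,7] "ate" : NP

YES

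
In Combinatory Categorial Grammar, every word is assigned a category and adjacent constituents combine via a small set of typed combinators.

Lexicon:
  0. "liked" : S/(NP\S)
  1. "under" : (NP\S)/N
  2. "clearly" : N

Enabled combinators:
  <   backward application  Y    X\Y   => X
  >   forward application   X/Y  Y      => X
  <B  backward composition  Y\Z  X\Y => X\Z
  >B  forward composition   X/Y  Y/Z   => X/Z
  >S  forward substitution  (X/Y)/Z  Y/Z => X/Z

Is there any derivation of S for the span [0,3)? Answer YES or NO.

[0,3] S   >
  [0,1] "liked" : S/(NP\S)
  [1,3] NP\S   >
    [1,2] "under" : (NP\S)/N
    [2,3] "clearly" : N

YES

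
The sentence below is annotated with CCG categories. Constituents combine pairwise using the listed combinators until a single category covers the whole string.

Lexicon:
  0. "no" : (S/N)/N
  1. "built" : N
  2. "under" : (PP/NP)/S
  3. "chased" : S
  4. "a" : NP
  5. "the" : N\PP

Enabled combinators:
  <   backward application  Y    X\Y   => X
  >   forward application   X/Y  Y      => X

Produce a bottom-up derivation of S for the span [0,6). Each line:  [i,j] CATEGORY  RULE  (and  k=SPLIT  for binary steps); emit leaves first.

[0,6] S   >
  [0,2] S/N   >
    [0,1] "no" : (S/N)/N
    [1,2] "built" : N
  [2,6] N   <
    [2,5] PP   >
      [2,4] PP/NP   >
        [2,3] "under" : (PP/NP)/S
        [3,4] "chased" : S
      [4,5] "a" : NP
    [5,6] "the" : N\PP

[0,1] (S/N)/N  lex  "no"
[1,2] N  lex  "built"
[0,2] S/N  >  k=1
[2,3] (PP/NP)/S  lex  "under"
[3,4] S  lex  "chased"
[2,4] PP/NP  >  k=3
[4,5] NP  lex  "a"
[2,5] PP  >  k=4
[5,6] N\PP  lex  "the"
[2,6] N  <  k=5
[0,6] S  >  k=2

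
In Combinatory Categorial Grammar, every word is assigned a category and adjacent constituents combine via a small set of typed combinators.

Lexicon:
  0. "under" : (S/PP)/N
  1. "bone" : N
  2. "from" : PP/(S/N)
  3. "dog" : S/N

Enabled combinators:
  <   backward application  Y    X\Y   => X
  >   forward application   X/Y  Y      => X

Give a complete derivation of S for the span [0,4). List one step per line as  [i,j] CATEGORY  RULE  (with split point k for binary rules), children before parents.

[0,1] (S/PP)/N  lex  "under"
[1,2] N  lex  "bone"
[0,2] S/PP  >  k=1
[2,3] PP/(S/N)  lex  "from"
[3,4] S/N  lex  "dog"
[2,4] PP  >  k=3
[0,4] S  >  k=2

[0,4] S   >
  [0,2] S/PP   >
    [0,1] "under" : (S/PP)/N
    [1,2] "bone" : N
  [2,4] PP   >
    [2,3] "from" : PP/(S/N)
    [3,4] "dog" : S/N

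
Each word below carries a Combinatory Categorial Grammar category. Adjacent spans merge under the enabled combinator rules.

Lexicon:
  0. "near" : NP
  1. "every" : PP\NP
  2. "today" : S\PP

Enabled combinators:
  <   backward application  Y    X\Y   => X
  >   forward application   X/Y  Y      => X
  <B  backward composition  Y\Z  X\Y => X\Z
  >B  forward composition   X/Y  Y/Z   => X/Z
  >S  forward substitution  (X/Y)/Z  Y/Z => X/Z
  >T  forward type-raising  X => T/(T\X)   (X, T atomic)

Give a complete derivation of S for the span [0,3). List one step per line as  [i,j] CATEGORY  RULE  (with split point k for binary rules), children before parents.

[0,3] S   <
  [0,2] PP   <
    [0,1] "near" : NP
    [1,2] "every" : PP\NP
  [2,3] "today" : S\PP

[0,1] NP  lex  "near"
[1,2] PP\NP  lex  "every"
[0,2] PP  <  k=1
[2,3] S\PP  lex  "today"
[0,3] S  <  k=2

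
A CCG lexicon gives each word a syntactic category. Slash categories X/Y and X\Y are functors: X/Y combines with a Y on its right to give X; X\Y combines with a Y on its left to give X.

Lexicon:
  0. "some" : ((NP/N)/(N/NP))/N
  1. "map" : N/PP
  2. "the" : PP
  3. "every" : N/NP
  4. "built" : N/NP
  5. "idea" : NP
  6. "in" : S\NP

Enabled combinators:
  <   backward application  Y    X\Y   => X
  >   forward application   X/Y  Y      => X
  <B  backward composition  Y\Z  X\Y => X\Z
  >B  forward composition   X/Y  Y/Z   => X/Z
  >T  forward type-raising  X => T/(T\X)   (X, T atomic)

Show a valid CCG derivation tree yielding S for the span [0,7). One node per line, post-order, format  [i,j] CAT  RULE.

[0,1] ((NP/N)/(N/NP))/N  lex  "some"
[1,2] N/PP  lex  "map"
[2,3] PP  lex  "the"
[1,3] N  >  k=2
[0,3] (NP/N)/(N/NP)  >  k=1
[3,4] N/NP  lex  "every"
[0,4] NP/N  >  k=3
[4,5] N/NP  lex  "built"
[5,6] NP  lex  "idea"
[4,6] N  >  k=5
[0,6] NP  >  k=4
[6,7] S\NP  lex  "in"
[0,7] S  <  k=6

[0,7] S   <
  [0,6] NP   >
    [0,4] NP/N   >
      [0,3] (NP/N)/(N/NP)   >
        [0,1] "some" : ((NP/N)/(N/NP))/N
        [1,3] N   >
          [1,2] "map" : N/PP
          [2,3] "the" : PP
      [3,4] "every" : N/NP
    [4,6] N   >
      [4,5] "built" : N/NP
      [5,6] "idea" : NP
  [6,7] "in" : S\NP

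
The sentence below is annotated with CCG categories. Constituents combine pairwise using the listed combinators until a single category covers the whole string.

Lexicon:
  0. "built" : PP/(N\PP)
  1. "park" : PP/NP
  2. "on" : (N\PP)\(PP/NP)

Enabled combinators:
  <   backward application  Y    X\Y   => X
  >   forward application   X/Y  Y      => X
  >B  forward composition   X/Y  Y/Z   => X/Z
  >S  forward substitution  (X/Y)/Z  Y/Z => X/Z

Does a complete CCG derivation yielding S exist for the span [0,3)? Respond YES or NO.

NO

PP/(N\PP) PP/NP (N\PP)\(PP/NP)
CKY chart[0,3] = {PP}; S ∉ chart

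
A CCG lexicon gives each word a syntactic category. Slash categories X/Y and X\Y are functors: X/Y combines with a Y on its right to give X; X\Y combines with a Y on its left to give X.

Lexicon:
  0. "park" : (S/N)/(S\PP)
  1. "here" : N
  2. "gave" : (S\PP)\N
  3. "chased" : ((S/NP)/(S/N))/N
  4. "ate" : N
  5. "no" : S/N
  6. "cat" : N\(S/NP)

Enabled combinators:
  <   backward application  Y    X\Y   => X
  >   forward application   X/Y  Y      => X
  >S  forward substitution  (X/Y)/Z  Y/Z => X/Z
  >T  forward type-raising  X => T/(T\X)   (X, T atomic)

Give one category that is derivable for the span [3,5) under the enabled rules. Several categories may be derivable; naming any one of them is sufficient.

(S/NP)/(S/N)

[0,7] S   >
  [0,3] S/N   >
    [0,1] "park" : (S/N)/(S\PP)
    [1,3] S\PP   <
      [1,2] "here" : N
      [2,3] "gave" : (S\PP)\N
  [3,7] N   <
    [3,6] S/NP   >
      [3,5] (S/NP)/(S/N)   >
        [3,4] "chased" : ((S/NP)/(S/N))/N
        [4,5] "ate" : N
      [5,6] "no" : S/N
    [6,7] "cat" : N\(S/NP)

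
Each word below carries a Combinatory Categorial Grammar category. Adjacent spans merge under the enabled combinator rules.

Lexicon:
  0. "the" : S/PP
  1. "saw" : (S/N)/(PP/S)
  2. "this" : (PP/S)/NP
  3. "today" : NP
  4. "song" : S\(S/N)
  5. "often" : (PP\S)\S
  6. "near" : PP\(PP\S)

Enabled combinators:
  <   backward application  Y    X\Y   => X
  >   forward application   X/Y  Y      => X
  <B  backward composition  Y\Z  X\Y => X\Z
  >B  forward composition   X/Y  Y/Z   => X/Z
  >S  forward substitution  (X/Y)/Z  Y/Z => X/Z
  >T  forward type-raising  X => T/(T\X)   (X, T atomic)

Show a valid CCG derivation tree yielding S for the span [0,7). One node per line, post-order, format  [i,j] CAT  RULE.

[0,1] S/PP  lex  "the"
[1,2] (S/N)/(PP/S)  lex  "saw"
[2,3] (PP/S)/NP  lex  "this"
[3,4] NP  lex  "today"
[2,4] PP/S  >  k=3
[1,4] S/N  >  k=2
[4,5] S\(S/N)  lex  "song"
[1,5] S  <  k=4
[5,6] (PP\S)\S  lex  "often"
[1,6] PP\S  <  k=5
[6,7] PP\(PP\S)  lex  "near"
[1,7] PP  <  k=6
[0,7] S  >  k=1

[0,7] S   >
  [0,1] "the" : S/PP
  [1,7] PP   <
    [1,6] PP\S   <
      [1,5] S   <
        [1,4] S/N   >
          [1,2] "saw" : (S/N)/(PP/S)
          [2,4] PP/S   >
            [2,3] "this" : (PP/S)/NP
            [3,4] "today" : NP
        [4,5] "song" : S\(S/N)
      [5,6] "often" : (PP\S)\S
    [6,7] "near" : PP\(PP\S)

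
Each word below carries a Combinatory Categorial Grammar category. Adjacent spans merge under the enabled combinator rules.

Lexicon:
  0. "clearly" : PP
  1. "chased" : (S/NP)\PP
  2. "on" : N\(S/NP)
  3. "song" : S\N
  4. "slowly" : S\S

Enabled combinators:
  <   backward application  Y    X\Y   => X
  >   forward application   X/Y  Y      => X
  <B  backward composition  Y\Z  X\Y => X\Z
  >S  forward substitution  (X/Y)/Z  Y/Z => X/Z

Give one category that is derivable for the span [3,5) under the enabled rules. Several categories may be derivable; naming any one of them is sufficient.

S\N

[0,5] S   <
  [0,3] N   <
    [0,1] "clearly" : PP
    [1,3] N\PP   <B
      [1,2] "chased" : (S/NP)\PP
      [2,3] "on" : N\(S/NP)
  [3,5] S\N   <B
    [3,4] "song" : S\N
    [4,5] "slowly" : S\S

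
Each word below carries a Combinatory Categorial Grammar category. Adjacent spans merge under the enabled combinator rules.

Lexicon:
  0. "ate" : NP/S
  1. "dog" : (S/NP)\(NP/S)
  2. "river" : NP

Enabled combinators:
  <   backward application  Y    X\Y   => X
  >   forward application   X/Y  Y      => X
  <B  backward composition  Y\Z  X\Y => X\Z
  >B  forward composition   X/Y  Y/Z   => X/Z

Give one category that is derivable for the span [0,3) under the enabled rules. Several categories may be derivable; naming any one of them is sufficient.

[0,3] S   >
  [0,2] S/NP   <
    [0,1] "ate" : NP/S
    [1,2] "dog" : (S/NP)\(NP/S)
  [2,3] "river" : NP

S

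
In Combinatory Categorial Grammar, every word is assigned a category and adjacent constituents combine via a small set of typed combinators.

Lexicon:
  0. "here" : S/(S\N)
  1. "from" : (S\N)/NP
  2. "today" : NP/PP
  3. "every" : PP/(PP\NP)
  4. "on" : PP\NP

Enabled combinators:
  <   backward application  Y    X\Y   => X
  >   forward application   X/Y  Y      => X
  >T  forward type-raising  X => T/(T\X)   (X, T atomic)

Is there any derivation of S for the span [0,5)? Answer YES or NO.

[0,5] S   >
  [0,1] "here" : S/(S\N)
  [1,5] S\N   >
    [1,2] "from" : (S\N)/NP
    [2,5] NP   >
      [2,3] "today" : NP/PP
      [3,5] PP   >
        [3,4] "every" : PP/(PP\NP)
        [4,5] "on" : PP\NP

YES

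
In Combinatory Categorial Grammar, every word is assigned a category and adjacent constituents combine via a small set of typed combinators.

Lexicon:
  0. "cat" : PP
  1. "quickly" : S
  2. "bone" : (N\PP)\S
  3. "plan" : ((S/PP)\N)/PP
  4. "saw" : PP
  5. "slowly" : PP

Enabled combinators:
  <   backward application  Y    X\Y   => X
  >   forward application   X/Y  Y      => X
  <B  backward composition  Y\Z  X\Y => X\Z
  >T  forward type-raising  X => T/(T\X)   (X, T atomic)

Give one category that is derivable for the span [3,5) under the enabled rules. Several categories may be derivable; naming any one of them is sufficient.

(S/PP)\N

[0,6] S   >
  [0,5] S/PP   <
    [0,3] N   >
      [0,1] N/(N\PP)   >T
        [0,1] "cat" : PP
      [1,3] N\PP   <
        [1,2] "quickly" : S
        [2,3] "bone" : (N\PP)\S
    [3,5] (S/PP)\N   >
      [3,4] "plan" : ((S/PP)\N)/PP
      [4,5] "saw" : PP
  [5,6] "slowly" : PP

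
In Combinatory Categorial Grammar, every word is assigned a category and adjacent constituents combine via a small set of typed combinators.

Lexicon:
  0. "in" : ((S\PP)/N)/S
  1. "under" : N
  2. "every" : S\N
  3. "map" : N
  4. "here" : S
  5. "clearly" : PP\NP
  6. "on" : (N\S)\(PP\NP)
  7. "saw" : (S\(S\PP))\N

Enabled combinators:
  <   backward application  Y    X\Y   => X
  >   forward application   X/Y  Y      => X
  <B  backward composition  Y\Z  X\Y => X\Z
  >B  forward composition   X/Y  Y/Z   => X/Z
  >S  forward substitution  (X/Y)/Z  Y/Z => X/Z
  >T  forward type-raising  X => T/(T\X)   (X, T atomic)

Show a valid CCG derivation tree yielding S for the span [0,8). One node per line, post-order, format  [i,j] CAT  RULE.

[0,1] ((S\PP)/N)/S  lex  "in"
[1,2] N  lex  "under"
[1,2] S/(S\N)  >T
[2,3] S\N  lex  "every"
[1,3] S  >  k=2
[0,3] (S\PP)/N  >  k=1
[3,4] N  lex  "map"
[0,4] S\PP  >  k=3
[4,5] S  lex  "here"
[5,6] PP\NP  lex  "clearly"
[6,7] (N\S)\(PP\NP)  lex  "on"
[5,7] N\S  <  k=6
[4,7] N  <  k=5
[7,8] (S\(S\PP))\N  lex  "saw"
[4,8] S\(S\PP)  <  k=7
[0,8] S  <  k=4

[0,8] S   <
  [0,4] S\PP   >
    [0,3] (S\PP)/N   >
      [0,1] "in" : ((S\PP)/N)/S
      [1,3] S   >
        [1,2] S/(S\N)   >T
          [1,2] "under" : N
        [2,3] "every" : S\N
    [3,4] "map" : N
  [4,8] S\(S\PP)   <
    [4,7] N   <
      [4,5] "here" : S
      [5,7] N\S   <
        [5,6] "clearly" : PP\NP
        [6,7] "on" : (N\S)\(PP\NP)
    [7,8] "saw" : (S\(S\PP))\N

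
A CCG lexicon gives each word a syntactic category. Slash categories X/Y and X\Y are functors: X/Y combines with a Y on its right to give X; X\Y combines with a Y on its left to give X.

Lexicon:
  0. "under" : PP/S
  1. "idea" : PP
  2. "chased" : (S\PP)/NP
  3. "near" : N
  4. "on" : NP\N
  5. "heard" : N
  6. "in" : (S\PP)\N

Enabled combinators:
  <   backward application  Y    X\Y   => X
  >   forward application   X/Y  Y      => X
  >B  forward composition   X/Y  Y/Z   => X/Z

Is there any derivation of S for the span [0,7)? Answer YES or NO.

YES

[0,7] S   <
  [0,5] PP   >
    [0,1] "under" : PP/S
    [1,5] S   <
      [1,2] "idea" : PP
      [2,5] S\PP   >
        [2,3] "chased" : (S\PP)/NP
        [3,5] NP   <
          [3,4] "near" : N
          [4,5] "on" : NP\N
  [5,7] S\PP   <
    [5,6] "heard" : N
    [6,7] "in" : (S\PP)\N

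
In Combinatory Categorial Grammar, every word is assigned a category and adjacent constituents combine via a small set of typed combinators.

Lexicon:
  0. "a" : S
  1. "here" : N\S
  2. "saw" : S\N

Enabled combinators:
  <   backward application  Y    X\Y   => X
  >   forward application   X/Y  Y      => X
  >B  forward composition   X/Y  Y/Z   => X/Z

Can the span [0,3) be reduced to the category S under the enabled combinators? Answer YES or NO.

YES

[0,3] S   <
  [0,2] N   <
    [0,1] "a" : S
    [1,2] "here" : N\S
  [2,3] "saw" : S\N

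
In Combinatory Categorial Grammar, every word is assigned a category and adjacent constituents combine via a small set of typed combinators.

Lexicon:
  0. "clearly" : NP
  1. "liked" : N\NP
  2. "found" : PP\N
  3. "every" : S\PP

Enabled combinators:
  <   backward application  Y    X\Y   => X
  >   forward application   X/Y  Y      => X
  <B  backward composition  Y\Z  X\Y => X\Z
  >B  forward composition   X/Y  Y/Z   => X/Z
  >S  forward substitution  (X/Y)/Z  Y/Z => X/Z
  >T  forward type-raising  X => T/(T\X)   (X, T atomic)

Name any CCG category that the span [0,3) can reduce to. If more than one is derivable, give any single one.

PP

[0,4] S   <
  [0,3] PP   >
    [0,1] PP/(PP\NP)   >T
      [0,1] "clearly" : NP
    [1,3] PP\NP   <B
      [1,2] "liked" : N\NP
      [2,3] "found" : PP\N
  [3,4] "every" : S\PP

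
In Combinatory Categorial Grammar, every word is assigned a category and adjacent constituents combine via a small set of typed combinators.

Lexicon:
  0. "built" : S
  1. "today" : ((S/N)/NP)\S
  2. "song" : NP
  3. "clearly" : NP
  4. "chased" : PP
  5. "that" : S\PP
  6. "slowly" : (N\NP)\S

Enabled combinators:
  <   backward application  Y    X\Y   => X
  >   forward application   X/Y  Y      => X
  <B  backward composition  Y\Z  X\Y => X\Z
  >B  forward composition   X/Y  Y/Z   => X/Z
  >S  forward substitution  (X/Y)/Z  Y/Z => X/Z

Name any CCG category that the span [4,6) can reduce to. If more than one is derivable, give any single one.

[0,7] S   >
  [0,3] S/N   >
    [0,2] (S/N)/NP   <
      [0,1] "built" : S
      [1,2] "today" : ((S/N)/NP)\S
    [2,3] "song" : NP
  [3,7] N   <
    [3,4] "clearly" : NP
    [4,7] N\NP   <
      [4,6] S   <
        [4,5] "chased" : PP
        [5,6] "that" : S\PP
      [6,7] "slowly" : (N\NP)\S

S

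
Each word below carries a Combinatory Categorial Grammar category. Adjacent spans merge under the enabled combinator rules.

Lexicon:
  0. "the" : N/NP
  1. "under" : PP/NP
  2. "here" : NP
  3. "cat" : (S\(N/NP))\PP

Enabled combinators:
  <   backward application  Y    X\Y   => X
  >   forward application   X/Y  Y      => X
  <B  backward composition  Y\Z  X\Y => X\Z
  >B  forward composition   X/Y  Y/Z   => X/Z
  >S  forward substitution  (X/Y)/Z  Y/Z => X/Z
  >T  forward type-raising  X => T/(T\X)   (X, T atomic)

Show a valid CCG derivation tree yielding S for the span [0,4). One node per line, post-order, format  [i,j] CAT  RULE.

[0,1] N/NP  lex  "the"
[1,2] PP/NP  lex  "under"
[2,3] NP  lex  "here"
[1,3] PP  >  k=2
[3,4] (S\(N/NP))\PP  lex  "cat"
[1,4] S\(N/NP)  <  k=3
[0,4] S  <  k=1

[0,4] S   <
  [0,1] "the" : N/NP
  [1,4] S\(N/NP)   <
    [1,3] PP   >
      [1,2] "under" : PP/NP
      [2,3] "here" : NP
    [3,4] "cat" : (S\(N/NP))\PP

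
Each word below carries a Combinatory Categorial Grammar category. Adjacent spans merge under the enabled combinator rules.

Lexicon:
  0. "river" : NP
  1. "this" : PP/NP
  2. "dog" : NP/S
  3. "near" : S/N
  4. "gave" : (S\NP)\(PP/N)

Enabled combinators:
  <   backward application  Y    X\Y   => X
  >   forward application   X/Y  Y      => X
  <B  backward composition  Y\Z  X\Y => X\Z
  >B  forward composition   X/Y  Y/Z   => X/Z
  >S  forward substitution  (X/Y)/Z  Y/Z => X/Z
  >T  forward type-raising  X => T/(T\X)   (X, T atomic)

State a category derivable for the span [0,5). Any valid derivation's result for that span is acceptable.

[0,5] S   <
  [0,1] "river" : NP
  [1,5] S\NP   <
    [1,4] PP/N   >B
      [1,2] "this" : PP/NP
      [2,4] NP/N   >B
        [2,3] "dog" : NP/S
        [3,4] "near" : S/N
    [4,5] "gave" : (S\NP)\(PP/N)

S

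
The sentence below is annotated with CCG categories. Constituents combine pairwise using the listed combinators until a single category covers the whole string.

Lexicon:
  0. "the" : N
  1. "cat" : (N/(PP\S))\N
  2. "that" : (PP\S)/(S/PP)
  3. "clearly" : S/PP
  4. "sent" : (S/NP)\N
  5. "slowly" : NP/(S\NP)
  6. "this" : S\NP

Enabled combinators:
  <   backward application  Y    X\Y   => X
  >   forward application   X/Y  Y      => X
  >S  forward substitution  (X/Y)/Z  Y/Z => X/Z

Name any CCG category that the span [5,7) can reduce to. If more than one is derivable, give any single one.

[0,7] S   >
  [0,5] S/NP   <
    [0,4] N   >
      [0,2] N/(PP\S)   <
        [0,1] "the" : N
        [1,2] "cat" : (N/(PP\S))\N
      [2,4] PP\S   >
        [2,3] "that" : (PP\S)/(S/PP)
        [3,4] "clearly" : S/PP
    [4,5] "sent" : (S/NP)\N
  [5,7] NP   >
    [5,6] "slowly" : NP/(S\NP)
    [6,7] "this" : S\NP

NP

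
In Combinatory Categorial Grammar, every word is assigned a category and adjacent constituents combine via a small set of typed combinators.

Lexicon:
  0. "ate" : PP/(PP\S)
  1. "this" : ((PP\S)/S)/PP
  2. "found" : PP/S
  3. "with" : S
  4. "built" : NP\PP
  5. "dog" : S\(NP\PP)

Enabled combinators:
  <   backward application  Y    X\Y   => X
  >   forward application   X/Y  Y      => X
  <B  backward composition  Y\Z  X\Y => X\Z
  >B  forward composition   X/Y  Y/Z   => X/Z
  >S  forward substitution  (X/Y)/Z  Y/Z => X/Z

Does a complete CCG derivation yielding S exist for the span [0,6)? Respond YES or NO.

NO

PP/(PP\S) ((PP\S)/S)/PP PP/S S NP\PP S\(NP\PP)
CKY chart[0,6] = {PP}; S ∉ chart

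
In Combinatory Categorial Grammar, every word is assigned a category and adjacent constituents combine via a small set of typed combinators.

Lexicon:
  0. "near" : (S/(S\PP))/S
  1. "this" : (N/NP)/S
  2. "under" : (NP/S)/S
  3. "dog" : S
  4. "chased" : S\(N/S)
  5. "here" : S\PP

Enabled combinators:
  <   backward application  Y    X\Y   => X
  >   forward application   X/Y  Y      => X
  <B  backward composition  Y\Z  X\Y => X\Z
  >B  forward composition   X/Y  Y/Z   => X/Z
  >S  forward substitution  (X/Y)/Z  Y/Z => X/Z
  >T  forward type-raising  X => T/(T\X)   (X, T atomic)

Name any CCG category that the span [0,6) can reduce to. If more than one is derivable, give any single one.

[0,6] S   >
  [0,5] S/(S\PP)   >
    [0,1] "near" : (S/(S\PP))/S
    [1,5] S   <
      [1,4] N/S   >S
        [1,2] "this" : (N/NP)/S
        [2,4] NP/S   >
          [2,3] "under" : (NP/S)/S
          [3,4] "dog" : S
      [4,5] "chased" : S\(N/S)
  [5,6] "here" : S\PP

S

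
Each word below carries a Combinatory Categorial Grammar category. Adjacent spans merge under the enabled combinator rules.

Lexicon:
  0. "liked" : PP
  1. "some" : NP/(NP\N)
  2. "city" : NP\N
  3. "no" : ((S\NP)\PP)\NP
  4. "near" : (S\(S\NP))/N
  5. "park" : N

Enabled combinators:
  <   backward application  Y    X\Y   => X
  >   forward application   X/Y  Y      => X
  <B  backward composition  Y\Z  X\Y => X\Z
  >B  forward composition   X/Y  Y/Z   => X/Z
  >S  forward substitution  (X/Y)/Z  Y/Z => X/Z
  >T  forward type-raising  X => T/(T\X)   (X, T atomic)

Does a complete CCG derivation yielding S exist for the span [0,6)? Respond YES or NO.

YES

[0,6] S   <
  [0,4] S\NP   <
    [0,1] "liked" : PP
    [1,4] (S\NP)\PP   <
      [1,3] NP   >
        [1,2] "some" : NP/(NP\N)
        [2,3] "city" : NP\N
      [3,4] "no" : ((S\NP)\PP)\NP
  [4,6] S\(S\NP)   >
    [4,5] "near" : (S\(S\NP))/N
    [5,6] "park" : N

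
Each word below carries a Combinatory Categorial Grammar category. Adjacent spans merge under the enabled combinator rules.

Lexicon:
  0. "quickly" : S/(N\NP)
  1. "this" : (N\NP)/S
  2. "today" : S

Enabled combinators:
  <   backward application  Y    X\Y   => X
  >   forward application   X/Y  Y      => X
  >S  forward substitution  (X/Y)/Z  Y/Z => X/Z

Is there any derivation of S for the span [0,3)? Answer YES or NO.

YES

[0,3] S   >
  [0,1] "quickly" : S/(N\NP)
  [1,3] N\NP   >
    [1,2] "this" : (N\NP)/S
    [2,3] "today" : S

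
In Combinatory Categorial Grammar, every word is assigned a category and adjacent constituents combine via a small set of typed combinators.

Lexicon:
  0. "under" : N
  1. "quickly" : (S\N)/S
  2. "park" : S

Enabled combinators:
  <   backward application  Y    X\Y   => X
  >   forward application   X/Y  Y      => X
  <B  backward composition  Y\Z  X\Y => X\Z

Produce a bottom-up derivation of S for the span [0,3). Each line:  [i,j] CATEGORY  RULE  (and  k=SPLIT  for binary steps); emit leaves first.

[0,3] S   <
  [0,1] "under" : N
  [1,3] S\N   >
    [1,2] "quickly" : (S\N)/S
    [2,3] "park" : S

[0,1] N  lex  "under"
[1,2] (S\N)/S  lex  "quickly"
[2,3] S  lex  "park"
[1,3] S\N  >  k=2
[0,3] S  <  k=1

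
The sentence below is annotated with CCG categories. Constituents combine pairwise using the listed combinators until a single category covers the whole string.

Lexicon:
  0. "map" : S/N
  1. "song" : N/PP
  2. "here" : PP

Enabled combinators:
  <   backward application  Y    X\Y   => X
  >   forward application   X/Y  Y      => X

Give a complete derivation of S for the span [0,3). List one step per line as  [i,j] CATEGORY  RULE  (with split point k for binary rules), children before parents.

[0,3] S   >
  [0,1] "map" : S/N
  [1,3] N   >
    [1,2] "song" : N/PP
    [2,3] "here" : PP

[0,1] S/N  lex  "map"
[1,2] N/PP  lex  "song"
[2,3] PP  lex  "here"
[1,3] N  >  k=2
[0,3] S  >  k=1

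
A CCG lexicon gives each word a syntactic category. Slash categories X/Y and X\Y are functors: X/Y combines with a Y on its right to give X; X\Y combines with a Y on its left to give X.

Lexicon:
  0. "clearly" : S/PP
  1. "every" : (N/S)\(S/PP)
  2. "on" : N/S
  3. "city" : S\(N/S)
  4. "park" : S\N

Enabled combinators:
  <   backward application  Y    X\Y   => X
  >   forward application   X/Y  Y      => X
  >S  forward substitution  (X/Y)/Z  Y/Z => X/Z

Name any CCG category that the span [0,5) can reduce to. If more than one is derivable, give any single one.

[0,5] S   <
  [0,4] N   >
    [0,2] N/S   <
      [0,1] "clearly" : S/PP
      [1,2] "every" : (N/S)\(S/PP)
    [2,4] S   <
      [2,3] "on" : N/S
      [3,4] "city" : S\(N/S)
  [4,5] "park" : S\N

S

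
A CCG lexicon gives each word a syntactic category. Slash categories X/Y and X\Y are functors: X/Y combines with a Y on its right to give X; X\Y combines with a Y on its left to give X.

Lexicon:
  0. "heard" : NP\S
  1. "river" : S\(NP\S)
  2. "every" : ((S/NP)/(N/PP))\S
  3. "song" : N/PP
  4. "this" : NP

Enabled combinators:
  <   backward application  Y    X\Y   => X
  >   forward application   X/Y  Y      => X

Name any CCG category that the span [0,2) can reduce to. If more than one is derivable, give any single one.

[0,5] S   >
  [0,4] S/NP   >
    [0,3] (S/NP)/(N/PP)   <
      [0,2] S   <
        [0,1] "heard" : NP\S
        [1,2] "river" : S\(NP\S)
      [2,3] "every" : ((S/NP)/(N/PP))\S
    [3,4] "song" : N/PP
  [4,5] "this" : NP

S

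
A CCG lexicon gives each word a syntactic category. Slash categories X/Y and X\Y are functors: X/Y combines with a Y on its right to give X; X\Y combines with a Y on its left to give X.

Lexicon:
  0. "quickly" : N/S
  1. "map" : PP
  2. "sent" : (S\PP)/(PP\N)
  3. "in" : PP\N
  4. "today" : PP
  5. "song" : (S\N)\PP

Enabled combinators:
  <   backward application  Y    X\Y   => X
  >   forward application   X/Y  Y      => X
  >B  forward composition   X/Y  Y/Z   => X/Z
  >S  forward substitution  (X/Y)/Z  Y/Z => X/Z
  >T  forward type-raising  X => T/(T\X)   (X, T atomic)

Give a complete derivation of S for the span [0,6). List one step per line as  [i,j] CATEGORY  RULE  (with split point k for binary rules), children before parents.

[0,6] S   <
  [0,4] N   >
    [0,1] "quickly" : N/S
    [1,4] S   >
      [1,2] S/(S\PP)   >T
        [1,2] "map" : PP
      [2,4] S\PP   >
        [2,3] "sent" : (S\PP)/(PP\N)
        [3,4] "in" : PP\N
  [4,6] S\N   <
    [4,5] "today" : PP
    [5,6] "song" : (S\N)\PP

[0,1] N/S  lex  "quickly"
[1,2] PP  lex  "map"
[1,2] S/(S\PP)  >T
[2,3] (S\PP)/(PP\N)  lex  "sent"
[3,4] PP\N  lex  "in"
[2,4] S\PP  >  k=3
[1,4] S  >  k=2
[0,4] N  >  k=1
[4,5] PP  lex  "today"
[5,6] (S\N)\PP  lex  "song"
[4,6] S\N  <  k=5
[0,6] S  <  k=4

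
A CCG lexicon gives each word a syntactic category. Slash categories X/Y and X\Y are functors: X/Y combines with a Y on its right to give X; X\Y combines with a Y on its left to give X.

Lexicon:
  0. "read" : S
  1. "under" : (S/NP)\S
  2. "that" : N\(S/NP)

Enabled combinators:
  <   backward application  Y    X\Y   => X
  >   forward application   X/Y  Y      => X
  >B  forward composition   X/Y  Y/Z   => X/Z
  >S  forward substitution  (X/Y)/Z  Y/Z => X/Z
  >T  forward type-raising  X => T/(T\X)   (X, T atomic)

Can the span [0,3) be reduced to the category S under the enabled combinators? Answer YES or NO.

S (S/NP)\S N\(S/NP)
CKY chart[0,3] = {N, N/(N\N), NP/(NP\N), PP/(PP\N), S/(S\N)}; S ∉ chart

NO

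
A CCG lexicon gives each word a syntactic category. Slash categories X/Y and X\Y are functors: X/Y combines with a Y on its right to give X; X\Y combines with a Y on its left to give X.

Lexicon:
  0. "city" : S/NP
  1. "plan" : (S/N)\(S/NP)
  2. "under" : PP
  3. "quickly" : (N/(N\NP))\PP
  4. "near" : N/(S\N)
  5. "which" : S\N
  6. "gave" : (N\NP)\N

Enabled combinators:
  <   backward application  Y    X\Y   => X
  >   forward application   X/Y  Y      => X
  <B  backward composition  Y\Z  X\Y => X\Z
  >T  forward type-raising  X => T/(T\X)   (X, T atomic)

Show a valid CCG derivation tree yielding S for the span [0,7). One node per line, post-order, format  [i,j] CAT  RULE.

[0,7] S   >
  [0,2] S/N   <
    [0,1] "city" : S/NP
    [1,2] "plan" : (S/N)\(S/NP)
  [2,7] N   >
    [2,4] N/(N\NP)   <
      [2,3] "under" : PP
      [3,4] "quickly" : (N/(N\NP))\PP
    [4,7] N\NP   <
      [4,6] N   >
        [4,5] "near" : N/(S\N)
        [5,6] "which" : S\N
      [6,7] "gave" : (N\NP)\N

[0,1] S/NP  lex  "city"
[1,2] (S/N)\(S/NP)  lex  "plan"
[0,2] S/N  <  k=1
[2,3] PP  lex  "under"
[3,4] (N/(N\NP))\PP  lex  "quickly"
[2,4] N/(N\NP)  <  k=3
[4,5] N/(S\N)  lex  "near"
[5,6] S\N  lex  "which"
[4,6] N  >  k=5
[6,7] (N\NP)\N  lex  "gave"
[4,7] N\NP  <  k=6
[2,7] N  >  k=4
[0,7] S  >  k=2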